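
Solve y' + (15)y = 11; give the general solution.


P(x) = 15, Q(x) = 11; integrating factor μ = e^(15x).
(μ y)' = 11e^(15x) ⇒ μ y = (11/15)e^(15x) + C.
Divide by μ: y = 11/15 + Ce^(-15x).


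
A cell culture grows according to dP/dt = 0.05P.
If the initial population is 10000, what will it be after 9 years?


The ODE dP/dt = 0.05P has solution P(t) = P(0)e^(0.05t).
Substitute P(0) = 10000 and t = 9: P(9) = 10000 e^(0.45) ≈ 15683.


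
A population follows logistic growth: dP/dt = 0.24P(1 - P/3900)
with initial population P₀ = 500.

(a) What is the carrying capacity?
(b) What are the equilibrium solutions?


Logistic ODE dP/dt = 0.24P(1 - P/3900) has equilibria where dP/dt = 0, i.e. P = 0 or P = 3900.
The coefficient (1 - P/K) = 0 when P = K, identifying K = 3900 as the carrying capacity.
(a) K = 3900; (b) equilibria P = 0 and P = 3900.


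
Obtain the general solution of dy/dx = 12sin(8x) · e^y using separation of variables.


Separate: e^(-y) dy = 12sin(8x) dx.
Integrate: -e^(-y) = -(3/2)cos(8x) + C₀.
Rearrange: e^(-y) = (3/2)cos(8x) + C.


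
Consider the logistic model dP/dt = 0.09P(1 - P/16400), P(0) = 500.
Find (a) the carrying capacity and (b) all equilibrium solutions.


Logistic ODE dP/dt = 0.09P(1 - P/16400) has equilibria where dP/dt = 0, i.e. P = 0 or P = 16400.
The coefficient (1 - P/K) = 0 when P = K, identifying K = 16400 as the carrying capacity.
(a) K = 16400; (b) equilibria P = 0 and P = 16400.


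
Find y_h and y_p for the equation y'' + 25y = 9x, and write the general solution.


Homogeneous: r² + 25 = 0 ⇒ r = ±5i, y_h = C₁cos(5x) + C₂sin(5x).
Polynomial forcing; try y_p = Ax + B. Then y_p'' + 25 y_p = 25(Ax + B) = 9x, so B = 0 and A = 9/25.
General solution: y = C₁cos(5x) + C₂sin(5x) + (9/25)x.


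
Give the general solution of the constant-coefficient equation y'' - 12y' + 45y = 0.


Characteristic equation: r² - 12r + 45 = 0.
Discriminant is negative; roots r = 6 ± 3i (complex conjugate pair).
General solution uses e^(α x)(C₁ cos(β x) + C₂ sin(β x)): y = e^(6x)(C₁cos(3x) + C₂sin(3x)).


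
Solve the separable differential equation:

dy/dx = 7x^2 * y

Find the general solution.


Separate variables: dy/y = 7x^2 dx.
Integrate: ln|y| = (7/3)x^3 + C₀.
Exponentiate: y = Ce^((7/3)x^3).


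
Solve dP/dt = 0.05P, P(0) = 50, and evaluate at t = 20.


The ODE dP/dt = 0.05P has solution P(t) = P(0)e^(0.05t).
Substitute P(0) = 50 and t = 20: P(20) = 50 e^(1.00) ≈ 136.


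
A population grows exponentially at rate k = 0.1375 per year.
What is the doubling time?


Exponential growth: P(t) = P₀ e^(0.1375t). Set P(t)/P₀ = 2: e^(0.1375t) = 2.
Solve: t = ln(2)/0.1375 ≈ 5.04 years.


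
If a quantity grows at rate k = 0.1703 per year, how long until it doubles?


Exponential growth: P(t) = P₀ e^(0.1703t). Set P(t)/P₀ = 2: e^(0.1703t) = 2.
Solve: t = ln(2)/0.1703 ≈ 4.07 years.


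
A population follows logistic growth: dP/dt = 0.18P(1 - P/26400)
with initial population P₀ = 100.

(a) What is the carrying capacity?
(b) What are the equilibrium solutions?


Logistic ODE dP/dt = 0.18P(1 - P/26400) has equilibria where dP/dt = 0, i.e. P = 0 or P = 26400.
The coefficient (1 - P/K) = 0 when P = K, identifying K = 26400 as the carrying capacity.
(a) K = 26400; (b) equilibria P = 0 and P = 26400.


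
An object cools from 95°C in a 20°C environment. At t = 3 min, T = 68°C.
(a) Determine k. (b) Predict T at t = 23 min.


Newton's law: T(t) = T_a + (T₀ - T_a)e^(-kt).
(a) Use T(3) = 68: (68 - 20)/(95 - 20) = e^(-k·3), so k = -ln(0.640)/3 ≈ 0.1488.
(b) Apply k to t = 23: T(23) = 20 + (75)e^(-3.422) ≈ 22.4°C.


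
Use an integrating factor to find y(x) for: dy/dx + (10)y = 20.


P(x) = 10, Q(x) = 20; integrating factor μ = e^(10x).
(μ y)' = 20e^(10x) ⇒ μ y = 2e^(10x) + C.
Divide by μ: y = 2 + Ce^(-10x).


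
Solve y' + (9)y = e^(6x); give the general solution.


P(x) = 9 ⇒ μ = e^(9x).
(μ y)' = e^(15x) ⇒ μ y = e^(15x)/15 + C.
Divide by μ: y = (1/15)e^(6x) + Ce^(-9x).


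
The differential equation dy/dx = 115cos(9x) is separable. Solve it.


g(y) = 1, so integrate directly: y = ∫ 115cos(9x) dx = (115/9)sin(9x) + C.


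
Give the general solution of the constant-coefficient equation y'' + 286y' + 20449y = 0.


Characteristic equation: r² + 286r + 20449 = 0, i.e. (r + 143)² = 0.
Repeated root r = -143; include an x factor for the second linearly independent solution.
General solution: y = (C₁ + C₂x)e^(-143x).


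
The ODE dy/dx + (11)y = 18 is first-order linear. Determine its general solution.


P(x) = 11, Q(x) = 18; integrating factor μ = e^(11x).
(μ y)' = 18e^(11x) ⇒ μ y = (18/11)e^(11x) + C.
Divide by μ: y = 18/11 + Ce^(-11x).


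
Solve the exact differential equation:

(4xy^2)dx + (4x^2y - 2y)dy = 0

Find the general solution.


Check exactness: ∂M/∂y = 8xy and ∂N/∂x = 8xy; equal, so the equation is exact.
Integrate M with respect to x (treating y as constant): ∫M dx = 2x^2y^2 + h(y).
Differentiate w.r.t. y and set equal to N: the x-dependent terms already match, leaving h'(y) = -2y. Integrate: h(y) = -y^2.
So F(x,y) = 2x^2y^2 - y^2.
General solution: 2x^2y^2 - y^2 = C.


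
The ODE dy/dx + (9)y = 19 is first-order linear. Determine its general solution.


P(x) = 9, Q(x) = 19; integrating factor μ = e^(9x).
(μ y)' = 19e^(9x) ⇒ μ y = (19/9)e^(9x) + C.
Divide by μ: y = 19/9 + Ce^(-9x).


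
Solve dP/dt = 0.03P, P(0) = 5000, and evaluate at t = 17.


The ODE dP/dt = 0.03P has solution P(t) = P(0)e^(0.03t).
Substitute P(0) = 5000 and t = 17: P(17) = 5000 e^(0.51) ≈ 8326.


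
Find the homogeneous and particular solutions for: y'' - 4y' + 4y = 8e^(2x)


Characteristic polynomial (r - 2)² = 0; repeated root r = 2.
y_h = (C₁ + C₂x)e^(2x). Forcing matches the repeated root (resonance), so try y_p = Ax² e^(2x).
Substitute and solve for A: 2A = 8, so A = 4.
General solution: y = (C₁ + C₂x + 4x²)e^(2x).


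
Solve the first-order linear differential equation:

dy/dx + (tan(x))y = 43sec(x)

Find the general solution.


P(x) = tan(x) ⇒ μ = e^(∫tan(x)dx) = sec(x).
(sec(x) y)' = 43sec²(x) ⇒ sec(x) y = 43tan(x) + C.
Multiply by cos(x): y = 43sin(x) + C·cos(x).


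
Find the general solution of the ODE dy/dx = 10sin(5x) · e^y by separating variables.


Separate: e^(-y) dy = 10sin(5x) dx.
Integrate: -e^(-y) = -2cos(5x) + C₀.
Rearrange: e^(-y) = 2cos(5x) + C.


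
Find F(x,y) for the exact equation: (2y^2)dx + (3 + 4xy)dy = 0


Check exactness: ∂M/∂y = 4y and ∂N/∂x = 4y; equal, so the equation is exact.
Integrate M with respect to x (treating y as constant): ∫M dx = 2xy^2 + h(y).
Differentiate w.r.t. y and set equal to N: the x-dependent terms already match, leaving h'(y) = 3. Integrate: h(y) = 3y.
So F(x,y) = 3y + 2xy^2.
General solution: 3y + 2xy^2 = C.


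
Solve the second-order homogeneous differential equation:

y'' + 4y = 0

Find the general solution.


Characteristic equation: r² + 4 = 0.
Discriminant is negative; roots r = 0 ± 2i (complex conjugate pair).
General solution uses e^(α x)(C₁ cos(β x) + C₂ sin(β x)): y = C₁cos(2x) + C₂sin(2x).


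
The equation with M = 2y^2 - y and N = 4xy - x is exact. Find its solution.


Check exactness: ∂M/∂y = 4y - 1 and ∂N/∂x = 4y - 1; equal, so the equation is exact.
Integrate M with respect to x (treating y as constant): ∫M dx = 2xy^2 - xy + h(y).
Differentiate w.r.t. y and set equal to N: all terms match, so h'(y) = 0 and h is a constant absorbed into C.
General solution: 2xy^2 - xy = C.


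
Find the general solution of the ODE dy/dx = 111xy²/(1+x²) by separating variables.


Separate: dy/y² = 111x/(1+x²) dx.
Integrate LHS: ∫ dy/y² = -1/y.
Integrate RHS via u = 1+x²: (111/2)ln(1+x²) + C.
Result: -1/y = (111/2)ln(1+x²) + C.


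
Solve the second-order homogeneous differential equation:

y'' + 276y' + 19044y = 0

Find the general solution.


Characteristic equation: r² + 276r + 19044 = 0, i.e. (r + 138)² = 0.
Repeated root r = -138; include an x factor for the second linearly independent solution.
General solution: y = (C₁ + C₂x)e^(-138x).


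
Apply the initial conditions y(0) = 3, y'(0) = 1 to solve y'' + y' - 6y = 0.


Characteristic roots of r² + r - 6 = 0 are 2, -3.
General solution y = c₁ e^(2x) + c₂ e^(-3x).
Apply y(0) = 3: c₁ + c₂ = 3. Apply y'(0) = 1: 2 c₁ - 3 c₂ = 1.
Solve: c₁ = 2, c₂ = 1.
Particular solution: y = 2e^(2x) + e^(-3x).


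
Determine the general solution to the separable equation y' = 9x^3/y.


Separate variables: y dy = 9x^3 dx.
Integrate both sides: y²/2 = (9/4)x^4 + C₀.
Multiply by 2: y² = (9/2)x^4 + C.


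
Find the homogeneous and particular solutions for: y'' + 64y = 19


Homogeneous part: r² + 64 = 0 ⇒ r = ±8i, so y_h = C₁cos(8x) + C₂sin(8x).
Try constant y_p = A; plug in: 64A = 19 ⇒ A = 19/64.
General solution: y = C₁cos(8x) + C₂sin(8x) + 19/64.


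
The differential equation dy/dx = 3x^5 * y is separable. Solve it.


Separate variables: dy/y = 3x^5 dx.
Integrate: ln|y| = (1/2)x^6 + C₀.
Exponentiate: y = Ce^((1/2)x^6).


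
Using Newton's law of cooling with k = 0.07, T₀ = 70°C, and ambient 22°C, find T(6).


Newton's law: dT/dt = -k(T - T_a) has solution T(t) = T_a + (T₀ - T_a)e^(-kt).
Plug in T_a = 22, T₀ = 70, k = 0.07, t = 6: T(6) = 22 + (48)e^(-0.42) ≈ 53.5°C.


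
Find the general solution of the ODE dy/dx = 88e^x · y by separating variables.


Separate variables: dy/y = 88e^x dx.
Integrate: ln|y| = 88e^x + C₀.
Exponentiate: y = Ce^(88e^x).


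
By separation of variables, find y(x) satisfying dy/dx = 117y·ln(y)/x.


Separate: dy/[y ln(y)] = 117 dx/x.
Substitute u = ln(y): du/u = 117 dx/x.
Integrate: ln|ln(y)| = 117ln|x| + C₀, hence ln(y) = C·x^117.


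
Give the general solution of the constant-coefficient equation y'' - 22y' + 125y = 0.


Characteristic equation: r² - 22r + 125 = 0.
Discriminant is negative; roots r = 11 ± 2i (complex conjugate pair).
General solution uses e^(α x)(C₁ cos(β x) + C₂ sin(β x)): y = e^(11x)(C₁cos(2x) + C₂sin(2x)).


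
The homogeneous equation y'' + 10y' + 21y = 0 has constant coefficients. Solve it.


Characteristic equation: r² + 10r + 21 = 0.
Factor: (r + 7)(r + 3) = 0 ⇒ r = -7, -3 (distinct real).
General solution: y = C₁e^(-7x) + C₂e^(-3x).


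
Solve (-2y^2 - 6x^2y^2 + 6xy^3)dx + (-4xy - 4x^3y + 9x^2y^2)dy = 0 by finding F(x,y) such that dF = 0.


Check exactness: ∂M/∂y = -4y - 12x^2y + 18xy^2 and ∂N/∂x = -4y - 12x^2y + 18xy^2; equal, so the equation is exact.
Integrate M with respect to x (treating y as constant): ∫M dx = -2xy^2 - 2x^3y^2 + 3x^2y^3 + h(y).
Differentiate w.r.t. y and set equal to N: all terms match, so h'(y) = 0 and h is a constant absorbed into C.
General solution: -2xy^2 - 2x^3y^2 + 3x^2y^3 = C.


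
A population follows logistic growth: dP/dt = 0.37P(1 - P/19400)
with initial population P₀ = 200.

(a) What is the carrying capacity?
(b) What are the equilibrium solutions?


Logistic ODE dP/dt = 0.37P(1 - P/19400) has equilibria where dP/dt = 0, i.e. P = 0 or P = 19400.
The coefficient (1 - P/K) = 0 when P = K, identifying K = 19400 as the carrying capacity.
(a) K = 19400; (b) equilibria P = 0 and P = 19400.


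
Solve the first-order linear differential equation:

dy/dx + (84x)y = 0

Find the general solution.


P(x) = 84x ⇒ μ = e^(42x²).
Q(x) = 0 so μ y is constant: y = Ce^(-42x²).


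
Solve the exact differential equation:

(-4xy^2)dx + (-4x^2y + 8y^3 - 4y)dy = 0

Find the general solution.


Check exactness: ∂M/∂y = -8xy and ∂N/∂x = -8xy; equal, so the equation is exact.
Integrate M with respect to x (treating y as constant): ∫M dx = -2x^2y^2 + h(y).
Differentiate w.r.t. y and set equal to N: the x-dependent terms already match, leaving h'(y) = 8y^3 - 4y. Integrate: h(y) = 2y^4 - 2y^2.
So F(x,y) = -2x^2y^2 + 2y^4 - 2y^2.
General solution: -2x^2y^2 + 2y^4 - 2y^2 = C.


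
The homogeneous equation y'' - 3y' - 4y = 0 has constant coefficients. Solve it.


Characteristic equation: r² - 3r - 4 = 0.
Factor: (r - 4)(r + 1) = 0 ⇒ r = 4, -1 (distinct real).
General solution: y = C₁e^(4x) + C₂e^(-x).


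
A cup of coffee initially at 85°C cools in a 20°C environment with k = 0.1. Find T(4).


Newton's law: dT/dt = -k(T - T_a) has solution T(t) = T_a + (T₀ - T_a)e^(-kt).
Plug in T_a = 20, T₀ = 85, k = 0.1, t = 4: T(4) = 20 + (65)e^(-0.40) ≈ 63.6°C.


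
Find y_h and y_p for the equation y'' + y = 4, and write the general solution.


Homogeneous part: r² + 1 = 0 ⇒ r = ±1i, so y_h = C₁cos(x) + C₂sin(x).
Try constant y_p = A; plug in: 1A = 4 ⇒ A = 4.
General solution: y = C₁cos(x) + C₂sin(x) + 4.


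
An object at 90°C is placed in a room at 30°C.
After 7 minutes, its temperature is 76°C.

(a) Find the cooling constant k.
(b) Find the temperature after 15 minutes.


Newton's law: T(t) = T_a + (T₀ - T_a)e^(-kt).
(a) Use T(7) = 76: (76 - 30)/(90 - 30) = e^(-k·7), so k = -ln(0.767)/7 ≈ 0.0380.
(b) Apply k to t = 15: T(15) = 30 + (60)e^(-0.569) ≈ 64.0°C.


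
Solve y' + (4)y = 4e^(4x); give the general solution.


P(x) = 4 ⇒ μ = e^(4x).
(μ y)' = 4e^(8x) ⇒ μ y = (4/8)e^(8x) + C.
Divide by μ: y = (1/2)e^(4x) + Ce^(-4x).


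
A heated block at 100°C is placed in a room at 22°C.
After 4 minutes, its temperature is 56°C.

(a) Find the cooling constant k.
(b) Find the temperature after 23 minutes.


Newton's law: T(t) = T_a + (T₀ - T_a)e^(-kt).
(a) Use T(4) = 56: (56 - 22)/(100 - 22) = e^(-k·4), so k = -ln(0.436)/4 ≈ 0.2076.
(b) Apply k to t = 23: T(23) = 22 + (78)e^(-4.775) ≈ 22.7°C.


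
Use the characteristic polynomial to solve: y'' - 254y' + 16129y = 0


Characteristic equation: r² - 254r + 16129 = 0, i.e. (r - 127)² = 0.
Repeated root r = 127; include an x factor for the second linearly independent solution.
General solution: y = (C₁ + C₂x)e^(127x).


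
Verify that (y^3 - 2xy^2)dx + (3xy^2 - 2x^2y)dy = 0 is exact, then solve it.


Check exactness: ∂M/∂y = 3y^2 - 4xy and ∂N/∂x = 3y^2 - 4xy; equal, so the equation is exact.
Integrate M with respect to x (treating y as constant): ∫M dx = xy^3 - x^2y^2 + h(y).
Differentiate w.r.t. y and set equal to N: all terms match, so h'(y) = 0 and h is a constant absorbed into C.
General solution: xy^3 - x^2y^2 = C.


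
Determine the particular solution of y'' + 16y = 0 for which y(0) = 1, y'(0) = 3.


Characteristic roots of r² + 16 = 0 are ±4i, so y = C₁cos(4x) + C₂sin(4x).
Apply y(0) = 1: C₁ = 1. Differentiate and apply y'(0) = 3: 4·C₂ = 3, so C₂ = 3/4.
Particular solution: y = cos(4x) + (3/4)sin(4x).


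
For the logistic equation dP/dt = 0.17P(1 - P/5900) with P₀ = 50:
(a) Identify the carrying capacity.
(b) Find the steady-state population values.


Logistic ODE dP/dt = 0.17P(1 - P/5900) has equilibria where dP/dt = 0, i.e. P = 0 or P = 5900.
The coefficient (1 - P/K) = 0 when P = K, identifying K = 5900 as the carrying capacity.
(a) K = 5900; (b) equilibria P = 0 and P = 5900.


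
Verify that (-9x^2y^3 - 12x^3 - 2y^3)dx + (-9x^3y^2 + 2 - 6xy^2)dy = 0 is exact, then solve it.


Check exactness: ∂M/∂y = -27x^2y^2 - 6y^2 and ∂N/∂x = -27x^2y^2 - 6y^2; equal, so the equation is exact.
Integrate M with respect to x (treating y as constant): ∫M dx = -3x^3y^3 - 3x^4 - 2xy^3 + h(y).
Differentiate w.r.t. y and set equal to N: the x-dependent terms already match, leaving h'(y) = 2. Integrate: h(y) = 2y.
So F(x,y) = -3x^3y^3 + 2y - 3x^4 - 2xy^3.
General solution: -3x^3y^3 + 2y - 3x^4 - 2xy^3 = C.


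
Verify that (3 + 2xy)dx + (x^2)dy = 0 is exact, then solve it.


Check exactness: ∂M/∂y = 2x and ∂N/∂x = 2x; equal, so the equation is exact.
Integrate M with respect to x (treating y as constant): ∫M dx = 3x + x^2y + h(y).
Differentiate w.r.t. y and set equal to N: all terms match, so h'(y) = 0 and h is a constant absorbed into C.
General solution: 3x + x^2y = C.


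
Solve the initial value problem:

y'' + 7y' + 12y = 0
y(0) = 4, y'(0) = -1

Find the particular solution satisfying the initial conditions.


Characteristic roots of r² + 7r + 12 = 0 are -4, -3.
General solution y = c₁ e^(-4x) + c₂ e^(-3x).
Apply y(0) = 4: c₁ + c₂ = 4. Apply y'(0) = -1: -4 c₁ - 3 c₂ = -1.
Solve: c₁ = -11, c₂ = 15.
Particular solution: y = -11e^(-4x) + 15e^(-3x).


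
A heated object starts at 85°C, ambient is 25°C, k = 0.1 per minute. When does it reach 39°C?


From T(t) = T_a + (T₀ - T_a)e^(-kt), set T(t) = 39:
(39 - 25) / (85 - 25) = e^(-0.1t), so t = -ln(0.233)/0.1 ≈ 14.6 minutes.


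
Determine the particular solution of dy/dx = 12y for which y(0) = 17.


General solution of y' = 12y is y = Ce^(12x).
Apply y(0) = 17: C = 17.
Particular solution: y = 17e^(12x).


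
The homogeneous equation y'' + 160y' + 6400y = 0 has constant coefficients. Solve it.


Characteristic equation: r² + 160r + 6400 = 0, i.e. (r + 80)² = 0.
Repeated root r = -80; include an x factor for the second linearly independent solution.
General solution: y = (C₁ + C₂x)e^(-80x).


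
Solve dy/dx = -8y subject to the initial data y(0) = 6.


General solution of y' = -8y is y = Ce^(-8x).
Apply y(0) = 6: C = 6.
Particular solution: y = 6e^(-8x).


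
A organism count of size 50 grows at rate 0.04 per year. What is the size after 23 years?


The ODE dP/dt = 0.04P has solution P(t) = P(0)e^(0.04t).
Substitute P(0) = 50 and t = 23: P(23) = 50 e^(0.92) ≈ 125.


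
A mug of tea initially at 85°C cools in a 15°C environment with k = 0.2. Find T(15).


Newton's law: dT/dt = -k(T - T_a) has solution T(t) = T_a + (T₀ - T_a)e^(-kt).
Plug in T_a = 15, T₀ = 85, k = 0.2, t = 15: T(15) = 15 + (70)e^(-3.00) ≈ 18.5°C.


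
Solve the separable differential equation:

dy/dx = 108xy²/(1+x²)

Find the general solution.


Separate: dy/y² = 108x/(1+x²) dx.
Integrate LHS: ∫ dy/y² = -1/y.
Integrate RHS via u = 1+x²: 54ln(1+x²) + C.
Result: -1/y = 54ln(1+x²) + C.


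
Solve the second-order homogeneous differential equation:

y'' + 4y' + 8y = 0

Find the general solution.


Characteristic equation: r² + 4r + 8 = 0.
Discriminant is negative; roots r = -2 ± 2i (complex conjugate pair).
General solution uses e^(α x)(C₁ cos(β x) + C₂ sin(β x)): y = e^(-2x)(C₁cos(2x) + C₂sin(2x)).


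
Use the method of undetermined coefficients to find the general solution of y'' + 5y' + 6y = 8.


Characteristic roots of r² + 5r + 6 = 0 are -3, -2.
y_h = C₁e^(-3x) + C₂e^(-2x).
Constant forcing; try y_p = A. Then 6A = 8 ⇒ A = 4/3.
General solution: y = C₁e^(-3x) + C₂e^(-2x) + 4/3.


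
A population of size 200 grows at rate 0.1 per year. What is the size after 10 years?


The ODE dP/dt = 0.1P has solution P(t) = P(0)e^(0.1t).
Substitute P(0) = 200 and t = 10: P(10) = 200 e^(1.00) ≈ 544.


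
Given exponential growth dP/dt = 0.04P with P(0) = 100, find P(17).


The ODE dP/dt = 0.04P has solution P(t) = P(0)e^(0.04t).
Substitute P(0) = 100 and t = 17: P(17) = 100 e^(0.68) ≈ 197.


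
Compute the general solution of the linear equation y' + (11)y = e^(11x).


P(x) = 11 ⇒ μ = e^(11x).
(μ y)' = e^(22x) ⇒ μ y = (1/22)e^(22x) + C.
Divide by μ: y = (1/22)e^(11x) + Ce^(-11x).


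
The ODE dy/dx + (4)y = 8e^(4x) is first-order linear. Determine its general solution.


P(x) = 4 ⇒ μ = e^(4x).
(μ y)' = 8e^(8x) ⇒ μ y = (8/8)e^(8x) + C.
Divide by μ: y = e^(4x) + Ce^(-4x).


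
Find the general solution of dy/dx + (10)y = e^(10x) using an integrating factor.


P(x) = 10 ⇒ μ = e^(10x).
(μ y)' = e^(20x) ⇒ μ y = (1/20)e^(20x) + C.
Divide by μ: y = (1/20)e^(10x) + Ce^(-10x).


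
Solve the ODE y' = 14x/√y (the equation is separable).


Separate: √y dy = 14x dx.
Integrate: (2/3)y^(3/2) = 7x² + C.


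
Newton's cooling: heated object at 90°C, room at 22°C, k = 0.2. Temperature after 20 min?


Newton's law: dT/dt = -k(T - T_a) has solution T(t) = T_a + (T₀ - T_a)e^(-kt).
Plug in T_a = 22, T₀ = 90, k = 0.2, t = 20: T(20) = 22 + (68)e^(-4.00) ≈ 23.2°C.


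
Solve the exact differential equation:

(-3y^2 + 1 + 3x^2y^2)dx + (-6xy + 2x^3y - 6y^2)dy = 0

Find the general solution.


Check exactness: ∂M/∂y = -6y + 6x^2y and ∂N/∂x = -6y + 6x^2y; equal, so the equation is exact.
Integrate M with respect to x (treating y as constant): ∫M dx = -3xy^2 + x + x^3y^2 + h(y).
Differentiate w.r.t. y and set equal to N: the x-dependent terms already match, leaving h'(y) = -6y^2. Integrate: h(y) = -2y^3.
So F(x,y) = -3xy^2 + x + x^3y^2 - 2y^3.
General solution: -3xy^2 + x + x^3y^2 - 2y^3 = C.


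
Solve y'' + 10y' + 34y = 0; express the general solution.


Characteristic equation: r² + 10r + 34 = 0.
Discriminant is negative; roots r = -5 ± 3i (complex conjugate pair).
General solution uses e^(α x)(C₁ cos(β x) + C₂ sin(β x)): y = e^(-5x)(C₁cos(3x) + C₂sin(3x)).


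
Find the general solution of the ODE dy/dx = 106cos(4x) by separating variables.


g(y) = 1, so integrate directly: y = ∫ 106cos(4x) dx = (53/2)sin(4x) + C.


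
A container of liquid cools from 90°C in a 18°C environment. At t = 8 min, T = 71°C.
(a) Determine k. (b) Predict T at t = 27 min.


Newton's law: T(t) = T_a + (T₀ - T_a)e^(-kt).
(a) Use T(8) = 71: (71 - 18)/(90 - 18) = e^(-k·8), so k = -ln(0.736)/8 ≈ 0.0383.
(b) Apply k to t = 27: T(27) = 18 + (72)e^(-1.034) ≈ 43.6°C.


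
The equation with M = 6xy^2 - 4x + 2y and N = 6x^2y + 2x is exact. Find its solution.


Check exactness: ∂M/∂y = 12xy + 2 and ∂N/∂x = 12xy + 2; equal, so the equation is exact.
Integrate M with respect to x (treating y as constant): ∫M dx = 3x^2y^2 - 2x^2 + 2xy + h(y).
Differentiate w.r.t. y and set equal to N: all terms match, so h'(y) = 0 and h is a constant absorbed into C.
General solution: 3x^2y^2 - 2x^2 + 2xy = C.


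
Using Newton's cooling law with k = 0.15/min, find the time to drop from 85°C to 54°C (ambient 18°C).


From T(t) = T_a + (T₀ - T_a)e^(-kt), set T(t) = 54:
(54 - 18) / (85 - 18) = e^(-0.15t), so t = -ln(0.537)/0.15 ≈ 4.1 minutes.


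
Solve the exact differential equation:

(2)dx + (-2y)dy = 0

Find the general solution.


Check exactness: ∂M/∂y = 0 and ∂N/∂x = 0; equal, so the equation is exact.
Integrate M with respect to x (treating y as constant): ∫M dx = 2x + h(y).
Differentiate w.r.t. y and set equal to N: the x-dependent terms already match, leaving h'(y) = -2y. Integrate: h(y) = -y^2.
So F(x,y) = 2x - y^2.
General solution: 2x - y^2 = C.


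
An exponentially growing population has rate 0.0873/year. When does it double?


Exponential growth: P(t) = P₀ e^(0.0873t). Set P(t)/P₀ = 2: e^(0.0873t) = 2.
Solve: t = ln(2)/0.0873 ≈ 7.94 years.


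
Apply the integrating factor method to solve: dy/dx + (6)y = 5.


P(x) = 6, Q(x) = 5; integrating factor μ = e^(6x).
(μ y)' = 5e^(6x) ⇒ μ y = (5/6)e^(6x) + C.
Divide by μ: y = 5/6 + Ce^(-6x).


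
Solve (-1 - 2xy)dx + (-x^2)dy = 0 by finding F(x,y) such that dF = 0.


Check exactness: ∂M/∂y = -2x and ∂N/∂x = -2x; equal, so the equation is exact.
Integrate M with respect to x (treating y as constant): ∫M dx = -x - x^2y + h(y).
Differentiate w.r.t. y and set equal to N: all terms match, so h'(y) = 0 and h is a constant absorbed into C.
General solution: -x - x^2y = C.


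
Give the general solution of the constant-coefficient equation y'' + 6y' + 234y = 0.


Characteristic equation: r² + 6r + 234 = 0.
Discriminant is negative; roots r = -3 ± 15i (complex conjugate pair).
General solution uses e^(α x)(C₁ cos(β x) + C₂ sin(β x)): y = e^(-3x)(C₁cos(15x) + C₂sin(15x)).


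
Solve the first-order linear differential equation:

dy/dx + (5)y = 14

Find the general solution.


P(x) = 5, Q(x) = 14; integrating factor μ = e^(5x).
(μ y)' = 14e^(5x) ⇒ μ y = (14/5)e^(5x) + C.
Divide by μ: y = 14/5 + Ce^(-5x).


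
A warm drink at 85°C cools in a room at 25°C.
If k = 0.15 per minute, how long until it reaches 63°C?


From T(t) = T_a + (T₀ - T_a)e^(-kt), set T(t) = 63:
(63 - 25) / (85 - 25) = e^(-0.15t), so t = -ln(0.633)/0.15 ≈ 3.0 minutes.


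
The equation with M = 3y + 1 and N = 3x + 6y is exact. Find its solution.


Check exactness: ∂M/∂y = 3 and ∂N/∂x = 3; equal, so the equation is exact.
Integrate M with respect to x (treating y as constant): ∫M dx = 3xy + x + h(y).
Differentiate w.r.t. y and set equal to N: the x-dependent terms already match, leaving h'(y) = 6y. Integrate: h(y) = 3y^2.
So F(x,y) = 3xy + x + 3y^2.
General solution: 3xy + x + 3y^2 = C.


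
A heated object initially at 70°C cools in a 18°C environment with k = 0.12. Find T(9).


Newton's law: dT/dt = -k(T - T_a) has solution T(t) = T_a + (T₀ - T_a)e^(-kt).
Plug in T_a = 18, T₀ = 70, k = 0.12, t = 9: T(9) = 18 + (52)e^(-1.08) ≈ 35.7°C.


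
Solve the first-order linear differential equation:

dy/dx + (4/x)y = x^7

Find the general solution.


P(x) = 4/x ⇒ μ = x^4.
(x^4 y)' = x^4·x^7 = x^11.
Integrate: x^4 y = x^12/(12) + C.
Solve for y: y = (1/12)x^8 + C/x^4.


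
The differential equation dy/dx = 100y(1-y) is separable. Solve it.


Separate: dy/[y(1-y)] = 100 dx.
Partial fractions: 1/[y(1-y)] = 1/y + 1/(1-y).
Integrate: ln|y/(1-y)| = 100x + C₀.
Solve for y: y = 1/(1 + Ce^(-100x)).


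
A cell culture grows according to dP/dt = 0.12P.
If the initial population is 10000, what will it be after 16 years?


The ODE dP/dt = 0.12P has solution P(t) = P(0)e^(0.12t).
Substitute P(0) = 10000 and t = 16: P(16) = 10000 e^(1.92) ≈ 68210.


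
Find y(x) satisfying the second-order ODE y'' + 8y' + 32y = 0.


Characteristic equation: r² + 8r + 32 = 0.
Discriminant is negative; roots r = -4 ± 4i (complex conjugate pair).
General solution uses e^(α x)(C₁ cos(β x) + C₂ sin(β x)): y = e^(-4x)(C₁cos(4x) + C₂sin(4x)).


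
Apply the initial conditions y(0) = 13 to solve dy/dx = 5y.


General solution of y' = 5y is y = Ce^(5x).
Apply y(0) = 13: C = 13.
Particular solution: y = 13e^(5x).


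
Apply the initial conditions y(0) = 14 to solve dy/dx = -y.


General solution of y' = -y is y = Ce^(-x).
Apply y(0) = 14: C = 14.
Particular solution: y = 14e^(-x).


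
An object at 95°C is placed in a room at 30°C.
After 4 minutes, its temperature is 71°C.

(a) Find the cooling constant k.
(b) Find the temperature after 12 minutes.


Newton's law: T(t) = T_a + (T₀ - T_a)e^(-kt).
(a) Use T(4) = 71: (71 - 30)/(95 - 30) = e^(-k·4), so k = -ln(0.631)/4 ≈ 0.1152.
(b) Apply k to t = 12: T(12) = 30 + (65)e^(-1.382) ≈ 46.3°C.


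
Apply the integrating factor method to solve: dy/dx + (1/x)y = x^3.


P(x) = 1/x ⇒ μ = x^1.
(x^1 y)' = x^4 ⇒ x^1 y = x^5/(5) + C.
Solve for y: y = (1/5)x^4 + C/x^1.


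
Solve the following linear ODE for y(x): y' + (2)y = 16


P(x) = 2, Q(x) = 16; integrating factor μ = e^(2x).
(μ y)' = 16e^(2x) ⇒ μ y = 8e^(2x) + C.
Divide by μ: y = 8 + Ce^(-2x).


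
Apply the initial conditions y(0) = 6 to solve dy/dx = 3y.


General solution of y' = 3y is y = Ce^(3x).
Apply y(0) = 6: C = 6.
Particular solution: y = 6e^(3x).


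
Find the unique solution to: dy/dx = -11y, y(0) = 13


General solution of y' = -11y is y = Ce^(-11x).
Apply y(0) = 13: C = 13.
Particular solution: y = 13e^(-11x).


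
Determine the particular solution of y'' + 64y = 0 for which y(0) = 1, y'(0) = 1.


Characteristic roots of r² + 64 = 0 are ±8i, so y = C₁cos(8x) + C₂sin(8x).
Apply y(0) = 1: C₁ = 1. Differentiate and apply y'(0) = 1: 8·C₂ = 1, so C₂ = 1/8.
Particular solution: y = cos(8x) + (1/8)sin(8x).


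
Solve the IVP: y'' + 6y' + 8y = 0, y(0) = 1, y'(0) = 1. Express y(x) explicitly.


Characteristic roots of r² + 6r + 8 = 0 are -2, -4.
General solution y = c₁ e^(-2x) + c₂ e^(-4x).
Apply y(0) = 1: c₁ + c₂ = 1. Apply y'(0) = 1: -2 c₁ - 4 c₂ = 1.
Solve: c₁ = 5/2, c₂ = -3/2.
Particular solution: y = (5/2)e^(-2x) - (3/2)e^(-4x).


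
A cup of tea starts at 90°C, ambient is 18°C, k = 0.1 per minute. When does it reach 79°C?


From T(t) = T_a + (T₀ - T_a)e^(-kt), set T(t) = 79:
(79 - 18) / (90 - 18) = e^(-0.1t), so t = -ln(0.847)/0.1 ≈ 1.7 minutes.


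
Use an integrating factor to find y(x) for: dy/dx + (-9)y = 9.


P(x) = -9 ⇒ μ = e^(-9x).
(μ y)' = 9e^(-9x) ⇒ μ y = -e^(-9x) + C.
Divide by μ: y = -1 + Ce^(9x).


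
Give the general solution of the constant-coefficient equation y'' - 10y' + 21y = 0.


Characteristic equation: r² - 10r + 21 = 0.
Factor: (r - 7)(r - 3) = 0 ⇒ r = 7, 3 (distinct real).
General solution: y = C₁e^(7x) + C₂e^(3x).


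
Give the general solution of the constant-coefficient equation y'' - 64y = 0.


Characteristic equation: r² - 64 = 0.
Factor: (r - 8)(r + 8) = 0 ⇒ r = 8, -8 (distinct real).
General solution: y = C₁e^(8x) + C₂e^(-8x).


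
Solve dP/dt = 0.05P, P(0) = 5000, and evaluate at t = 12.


The ODE dP/dt = 0.05P has solution P(t) = P(0)e^(0.05t).
Substitute P(0) = 5000 and t = 12: P(12) = 5000 e^(0.60) ≈ 9111.


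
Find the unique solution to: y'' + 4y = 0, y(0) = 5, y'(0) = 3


Characteristic roots of r² + 4 = 0 are ±2i, so y = C₁cos(2x) + C₂sin(2x).
Apply y(0) = 5: C₁ = 5. Differentiate and apply y'(0) = 3: 2·C₂ = 3, so C₂ = 3/2.
Particular solution: y = 5cos(2x) + (3/2)sin(2x).


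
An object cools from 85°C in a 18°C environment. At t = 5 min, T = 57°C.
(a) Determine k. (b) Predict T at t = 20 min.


Newton's law: T(t) = T_a + (T₀ - T_a)e^(-kt).
(a) Use T(5) = 57: (57 - 18)/(85 - 18) = e^(-k·5), so k = -ln(0.582)/5 ≈ 0.1082.
(b) Apply k to t = 20: T(20) = 18 + (67)e^(-2.165) ≈ 25.7°C.


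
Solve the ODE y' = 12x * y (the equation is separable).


Separate variables: dy/y = 12x dx.
Integrate: ln|y| = 6x^2 + C₀.
Exponentiate: y = Ce^(6x^2).


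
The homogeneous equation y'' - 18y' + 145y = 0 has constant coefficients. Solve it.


Characteristic equation: r² - 18r + 145 = 0.
Discriminant is negative; roots r = 9 ± 8i (complex conjugate pair).
General solution uses e^(α x)(C₁ cos(β x) + C₂ sin(β x)): y = e^(9x)(C₁cos(8x) + C₂sin(8x)).


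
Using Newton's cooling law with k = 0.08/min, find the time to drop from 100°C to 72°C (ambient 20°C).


From T(t) = T_a + (T₀ - T_a)e^(-kt), set T(t) = 72:
(72 - 20) / (100 - 20) = e^(-0.08t), so t = -ln(0.650)/0.08 ≈ 5.4 minutes.


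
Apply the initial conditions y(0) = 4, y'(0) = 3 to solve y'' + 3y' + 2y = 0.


Characteristic roots of r² + 3r + 2 = 0 are -2, -1.
General solution y = c₁ e^(-2x) + c₂ e^(-x).
Apply y(0) = 4: c₁ + c₂ = 4. Apply y'(0) = 3: -2 c₁ - 1 c₂ = 3.
Solve: c₁ = -7, c₂ = 11.
Particular solution: y = -7e^(-2x) + 11e^(-x).


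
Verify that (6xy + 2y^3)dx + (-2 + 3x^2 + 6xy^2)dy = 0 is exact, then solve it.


Check exactness: ∂M/∂y = 6x + 6y^2 and ∂N/∂x = 6x + 6y^2; equal, so the equation is exact.
Integrate M with respect to x (treating y as constant): ∫M dx = 3x^2y + 2xy^3 + h(y).
Differentiate w.r.t. y and set equal to N: the x-dependent terms already match, leaving h'(y) = -2. Integrate: h(y) = -2y.
So F(x,y) = -2y + 3x^2y + 2xy^3.
General solution: -2y + 3x^2y + 2xy^3 = C.


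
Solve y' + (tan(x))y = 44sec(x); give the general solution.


P(x) = tan(x) ⇒ μ = e^(∫tan(x)dx) = sec(x).
(sec(x) y)' = 44sec²(x) ⇒ sec(x) y = 44tan(x) + C.
Multiply by cos(x): y = 44sin(x) + C·cos(x).


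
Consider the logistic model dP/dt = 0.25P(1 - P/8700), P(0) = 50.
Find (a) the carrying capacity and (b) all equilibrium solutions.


Logistic ODE dP/dt = 0.25P(1 - P/8700) has equilibria where dP/dt = 0, i.e. P = 0 or P = 8700.
The coefficient (1 - P/K) = 0 when P = K, identifying K = 8700 as the carrying capacity.
(a) K = 8700; (b) equilibria P = 0 and P = 8700.


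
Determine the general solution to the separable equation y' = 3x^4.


Integrate both sides with respect to x: y = ∫ 3x^4 dx = (3/5)x^5 + C.


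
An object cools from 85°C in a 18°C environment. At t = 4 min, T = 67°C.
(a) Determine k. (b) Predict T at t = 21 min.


Newton's law: T(t) = T_a + (T₀ - T_a)e^(-kt).
(a) Use T(4) = 67: (67 - 18)/(85 - 18) = e^(-k·4), so k = -ln(0.731)/4 ≈ 0.0782.
(b) Apply k to t = 21: T(21) = 18 + (67)e^(-1.643) ≈ 31.0°C.


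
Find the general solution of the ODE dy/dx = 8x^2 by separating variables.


Integrate both sides with respect to x: y = ∫ 8x^2 dx = (8/3)x^3 + C.


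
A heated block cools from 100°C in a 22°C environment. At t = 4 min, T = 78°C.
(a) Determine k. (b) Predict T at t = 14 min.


Newton's law: T(t) = T_a + (T₀ - T_a)e^(-kt).
(a) Use T(4) = 78: (78 - 22)/(100 - 22) = e^(-k·4), so k = -ln(0.718)/4 ≈ 0.0828.
(b) Apply k to t = 14: T(14) = 22 + (78)e^(-1.160) ≈ 46.5°C.


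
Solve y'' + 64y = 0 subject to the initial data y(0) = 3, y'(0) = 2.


Characteristic roots of r² + 64 = 0 are ±8i, so y = C₁cos(8x) + C₂sin(8x).
Apply y(0) = 3: C₁ = 3. Differentiate and apply y'(0) = 2: 8·C₂ = 2, so C₂ = 1/4.
Particular solution: y = 3cos(8x) + (1/4)sin(8x).


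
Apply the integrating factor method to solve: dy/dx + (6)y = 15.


P(x) = 6, Q(x) = 15; integrating factor μ = e^(6x).
(μ y)' = 15e^(6x) ⇒ μ y = (5/2)e^(6x) + C.
Divide by μ: y = 5/2 + Ce^(-6x).


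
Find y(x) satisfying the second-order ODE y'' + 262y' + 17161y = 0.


Characteristic equation: r² + 262r + 17161 = 0, i.e. (r + 131)² = 0.
Repeated root r = -131; include an x factor for the second linearly independent solution.
General solution: y = (C₁ + C₂x)e^(-131x).


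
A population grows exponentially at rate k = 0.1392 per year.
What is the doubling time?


Exponential growth: P(t) = P₀ e^(0.1392t). Set P(t)/P₀ = 2: e^(0.1392t) = 2.
Solve: t = ln(2)/0.1392 ≈ 4.98 years.


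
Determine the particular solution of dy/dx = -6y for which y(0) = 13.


General solution of y' = -6y is y = Ce^(-6x).
Apply y(0) = 13: C = 13.
Particular solution: y = 13e^(-6x).


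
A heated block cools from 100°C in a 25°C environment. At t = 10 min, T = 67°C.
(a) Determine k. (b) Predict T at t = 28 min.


Newton's law: T(t) = T_a + (T₀ - T_a)e^(-kt).
(a) Use T(10) = 67: (67 - 25)/(100 - 25) = e^(-k·10), so k = -ln(0.560)/10 ≈ 0.0580.
(b) Apply k to t = 28: T(28) = 25 + (75)e^(-1.623) ≈ 39.8°C.


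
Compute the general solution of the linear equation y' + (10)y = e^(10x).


P(x) = 10 ⇒ μ = e^(10x).
(μ y)' = e^(20x) ⇒ μ y = (1/20)e^(20x) + C.
Divide by μ: y = (1/20)e^(10x) + Ce^(-10x).


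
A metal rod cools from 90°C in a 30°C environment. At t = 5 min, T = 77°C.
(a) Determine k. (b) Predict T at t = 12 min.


Newton's law: T(t) = T_a + (T₀ - T_a)e^(-kt).
(a) Use T(5) = 77: (77 - 30)/(90 - 30) = e^(-k·5), so k = -ln(0.783)/5 ≈ 0.0488.
(b) Apply k to t = 12: T(12) = 30 + (60)e^(-0.586) ≈ 63.4°C.


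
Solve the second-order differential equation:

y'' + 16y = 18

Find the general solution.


Homogeneous part: r² + 16 = 0 ⇒ r = ±4i, so y_h = C₁cos(4x) + C₂sin(4x).
Try constant y_p = A; plug in: 16A = 18 ⇒ A = 9/8.
General solution: y = C₁cos(4x) + C₂sin(4x) + 9/8.


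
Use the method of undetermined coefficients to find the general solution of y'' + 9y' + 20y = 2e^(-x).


Characteristic roots of r² + 9r + 20 = 0 are -4, -5.
y_h = C₁e^(-4x) + C₂e^(-5x).
Forcing exponent -1 is not a characteristic root; try y_p = Ae^(-x).
Substitute: A·(1 + (9)·-1 + (20)) = A·12 = 2, so A = 1/6.
General solution: y = C₁e^(-4x) + C₂e^(-5x) + (1/6)e^(-x).


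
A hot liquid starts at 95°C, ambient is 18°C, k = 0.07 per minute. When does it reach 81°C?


From T(t) = T_a + (T₀ - T_a)e^(-kt), set T(t) = 81:
(81 - 18) / (95 - 18) = e^(-0.07t), so t = -ln(0.818)/0.07 ≈ 2.9 minutes.


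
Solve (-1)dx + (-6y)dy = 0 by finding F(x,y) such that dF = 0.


Check exactness: ∂M/∂y = 0 and ∂N/∂x = 0; equal, so the equation is exact.
Integrate M with respect to x (treating y as constant): ∫M dx = -x + h(y).
Differentiate w.r.t. y and set equal to N: the x-dependent terms already match, leaving h'(y) = -6y. Integrate: h(y) = -3y^2.
So F(x,y) = -x - 3y^2.
General solution: -x - 3y^2 = C.


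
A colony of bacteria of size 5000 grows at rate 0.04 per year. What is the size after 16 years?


The ODE dP/dt = 0.04P has solution P(t) = P(0)e^(0.04t).
Substitute P(0) = 5000 and t = 16: P(16) = 5000 e^(0.64) ≈ 9482.


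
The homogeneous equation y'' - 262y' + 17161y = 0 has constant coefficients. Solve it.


Characteristic equation: r² - 262r + 17161 = 0, i.e. (r - 131)² = 0.
Repeated root r = 131; include an x factor for the second linearly independent solution.
General solution: y = (C₁ + C₂x)e^(131x).


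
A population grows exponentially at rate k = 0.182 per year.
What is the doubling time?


Exponential growth: P(t) = P₀ e^(0.182t). Set P(t)/P₀ = 2: e^(0.182t) = 2.
Solve: t = ln(2)/0.182 ≈ 3.81 years.


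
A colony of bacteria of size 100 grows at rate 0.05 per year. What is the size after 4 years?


The ODE dP/dt = 0.05P has solution P(t) = P(0)e^(0.05t).
Substitute P(0) = 100 and t = 4: P(4) = 100 e^(0.20) ≈ 122.


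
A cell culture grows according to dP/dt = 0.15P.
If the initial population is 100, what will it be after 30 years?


The ODE dP/dt = 0.15P has solution P(t) = P(0)e^(0.15t).
Substitute P(0) = 100 and t = 30: P(30) = 100 e^(4.50) ≈ 9002.


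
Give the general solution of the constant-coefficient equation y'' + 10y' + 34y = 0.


Characteristic equation: r² + 10r + 34 = 0.
Discriminant is negative; roots r = -5 ± 3i (complex conjugate pair).
General solution uses e^(α x)(C₁ cos(β x) + C₂ sin(β x)): y = e^(-5x)(C₁cos(3x) + C₂sin(3x)).


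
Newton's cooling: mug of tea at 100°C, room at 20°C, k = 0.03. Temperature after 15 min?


Newton's law: dT/dt = -k(T - T_a) has solution T(t) = T_a + (T₀ - T_a)e^(-kt).
Plug in T_a = 20, T₀ = 100, k = 0.03, t = 15: T(15) = 20 + (80)e^(-0.45) ≈ 71.0°C.


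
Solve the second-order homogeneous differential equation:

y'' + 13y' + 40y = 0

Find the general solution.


Characteristic equation: r² + 13r + 40 = 0.
Factor: (r + 5)(r + 8) = 0 ⇒ r = -5, -8 (distinct real).
General solution: y = C₁e^(-5x) + C₂e^(-8x).


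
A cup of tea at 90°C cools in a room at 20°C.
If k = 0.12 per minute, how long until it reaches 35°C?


From T(t) = T_a + (T₀ - T_a)e^(-kt), set T(t) = 35:
(35 - 20) / (90 - 20) = e^(-0.12t), so t = -ln(0.214)/0.12 ≈ 12.8 minutes.


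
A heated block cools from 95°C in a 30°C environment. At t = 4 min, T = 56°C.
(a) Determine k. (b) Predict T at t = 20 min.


Newton's law: T(t) = T_a + (T₀ - T_a)e^(-kt).
(a) Use T(4) = 56: (56 - 30)/(95 - 30) = e^(-k·4), so k = -ln(0.400)/4 ≈ 0.2291.
(b) Apply k to t = 20: T(20) = 30 + (65)e^(-4.581) ≈ 30.7°C.


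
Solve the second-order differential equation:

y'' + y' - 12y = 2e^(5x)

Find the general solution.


Characteristic roots of r² + r - 12 = 0 are 3, -4.
y_h = C₁e^(3x) + C₂e^(-4x).
Forcing exponent 5 is not a characteristic root; try y_p = Ae^(5x).
Substitute: A·(25 + (1)·5 + (-12)) = A·18 = 2, so A = 1/9.
General solution: y = C₁e^(3x) + C₂e^(-4x) + (1/9)e^(5x).


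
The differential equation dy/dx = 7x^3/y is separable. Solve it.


Separate variables: y dy = 7x^3 dx.
Integrate both sides: y²/2 = (7/4)x^4 + C₀.
Multiply by 2: y² = (7/2)x^4 + C.


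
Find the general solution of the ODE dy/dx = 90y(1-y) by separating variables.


Separate: dy/[y(1-y)] = 90 dx.
Partial fractions: 1/[y(1-y)] = 1/y + 1/(1-y).
Integrate: ln|y/(1-y)| = 90x + C₀.
Solve for y: y = 1/(1 + Ce^(-90x)).
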